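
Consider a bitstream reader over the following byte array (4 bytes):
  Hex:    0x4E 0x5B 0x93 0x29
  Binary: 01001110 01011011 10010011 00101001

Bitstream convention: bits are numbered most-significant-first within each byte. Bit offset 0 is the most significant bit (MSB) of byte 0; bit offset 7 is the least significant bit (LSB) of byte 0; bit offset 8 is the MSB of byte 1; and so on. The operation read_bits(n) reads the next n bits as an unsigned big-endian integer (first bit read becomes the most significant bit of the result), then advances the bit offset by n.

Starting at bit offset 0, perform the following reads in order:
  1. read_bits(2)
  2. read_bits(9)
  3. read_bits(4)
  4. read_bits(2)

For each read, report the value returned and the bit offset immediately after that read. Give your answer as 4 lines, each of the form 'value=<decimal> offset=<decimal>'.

Answer: value=1 offset=2
value=114 offset=11
value=13 offset=15
value=3 offset=17

Derivation:
Read 1: bits[0:2] width=2 -> value=1 (bin 01); offset now 2 = byte 0 bit 2; 30 bits remain
Read 2: bits[2:11] width=9 -> value=114 (bin 001110010); offset now 11 = byte 1 bit 3; 21 bits remain
Read 3: bits[11:15] width=4 -> value=13 (bin 1101); offset now 15 = byte 1 bit 7; 17 bits remain
Read 4: bits[15:17] width=2 -> value=3 (bin 11); offset now 17 = byte 2 bit 1; 15 bits remain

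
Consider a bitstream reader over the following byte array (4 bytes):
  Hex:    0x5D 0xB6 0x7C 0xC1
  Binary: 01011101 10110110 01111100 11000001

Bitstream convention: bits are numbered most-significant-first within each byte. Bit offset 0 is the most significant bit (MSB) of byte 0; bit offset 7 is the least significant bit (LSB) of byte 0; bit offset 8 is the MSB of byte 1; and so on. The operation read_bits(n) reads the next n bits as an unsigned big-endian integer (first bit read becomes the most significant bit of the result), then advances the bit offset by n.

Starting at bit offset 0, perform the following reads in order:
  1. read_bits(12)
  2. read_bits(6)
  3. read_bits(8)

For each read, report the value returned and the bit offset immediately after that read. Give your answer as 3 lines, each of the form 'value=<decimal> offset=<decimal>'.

Answer: value=1499 offset=12
value=25 offset=18
value=243 offset=26

Derivation:
Read 1: bits[0:12] width=12 -> value=1499 (bin 010111011011); offset now 12 = byte 1 bit 4; 20 bits remain
Read 2: bits[12:18] width=6 -> value=25 (bin 011001); offset now 18 = byte 2 bit 2; 14 bits remain
Read 3: bits[18:26] width=8 -> value=243 (bin 11110011); offset now 26 = byte 3 bit 2; 6 bits remain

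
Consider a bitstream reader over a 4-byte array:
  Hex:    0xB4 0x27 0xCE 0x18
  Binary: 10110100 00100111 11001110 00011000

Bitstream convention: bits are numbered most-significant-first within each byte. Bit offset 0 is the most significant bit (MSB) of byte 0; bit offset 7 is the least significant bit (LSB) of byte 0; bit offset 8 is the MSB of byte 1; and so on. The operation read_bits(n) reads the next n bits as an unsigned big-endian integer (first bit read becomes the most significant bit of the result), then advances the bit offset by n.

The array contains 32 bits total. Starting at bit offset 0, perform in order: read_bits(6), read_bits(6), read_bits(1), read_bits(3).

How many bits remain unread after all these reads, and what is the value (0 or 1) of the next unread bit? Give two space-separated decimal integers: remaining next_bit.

Read 1: bits[0:6] width=6 -> value=45 (bin 101101); offset now 6 = byte 0 bit 6; 26 bits remain
Read 2: bits[6:12] width=6 -> value=2 (bin 000010); offset now 12 = byte 1 bit 4; 20 bits remain
Read 3: bits[12:13] width=1 -> value=0 (bin 0); offset now 13 = byte 1 bit 5; 19 bits remain
Read 4: bits[13:16] width=3 -> value=7 (bin 111); offset now 16 = byte 2 bit 0; 16 bits remain

Answer: 16 1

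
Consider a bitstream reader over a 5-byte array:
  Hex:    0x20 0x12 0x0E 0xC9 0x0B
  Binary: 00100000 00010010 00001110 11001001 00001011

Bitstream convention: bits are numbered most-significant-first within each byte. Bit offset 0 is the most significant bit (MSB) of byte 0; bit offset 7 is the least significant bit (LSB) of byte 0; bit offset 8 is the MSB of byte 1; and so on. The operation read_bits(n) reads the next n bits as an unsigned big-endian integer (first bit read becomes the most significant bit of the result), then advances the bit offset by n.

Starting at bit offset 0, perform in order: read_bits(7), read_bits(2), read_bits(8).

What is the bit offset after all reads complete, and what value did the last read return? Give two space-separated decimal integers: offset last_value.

Answer: 17 36

Derivation:
Read 1: bits[0:7] width=7 -> value=16 (bin 0010000); offset now 7 = byte 0 bit 7; 33 bits remain
Read 2: bits[7:9] width=2 -> value=0 (bin 00); offset now 9 = byte 1 bit 1; 31 bits remain
Read 3: bits[9:17] width=8 -> value=36 (bin 00100100); offset now 17 = byte 2 bit 1; 23 bits remain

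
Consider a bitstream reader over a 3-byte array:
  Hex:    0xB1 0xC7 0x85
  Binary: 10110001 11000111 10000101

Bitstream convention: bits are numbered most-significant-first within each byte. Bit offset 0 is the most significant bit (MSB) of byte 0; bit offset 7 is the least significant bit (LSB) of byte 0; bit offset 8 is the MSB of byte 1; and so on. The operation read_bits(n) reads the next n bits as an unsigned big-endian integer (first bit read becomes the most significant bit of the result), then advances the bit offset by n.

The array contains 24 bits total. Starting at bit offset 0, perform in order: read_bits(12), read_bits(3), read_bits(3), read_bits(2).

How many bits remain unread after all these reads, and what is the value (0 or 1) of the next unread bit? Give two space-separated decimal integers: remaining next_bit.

Read 1: bits[0:12] width=12 -> value=2844 (bin 101100011100); offset now 12 = byte 1 bit 4; 12 bits remain
Read 2: bits[12:15] width=3 -> value=3 (bin 011); offset now 15 = byte 1 bit 7; 9 bits remain
Read 3: bits[15:18] width=3 -> value=6 (bin 110); offset now 18 = byte 2 bit 2; 6 bits remain
Read 4: bits[18:20] width=2 -> value=0 (bin 00); offset now 20 = byte 2 bit 4; 4 bits remain

Answer: 4 0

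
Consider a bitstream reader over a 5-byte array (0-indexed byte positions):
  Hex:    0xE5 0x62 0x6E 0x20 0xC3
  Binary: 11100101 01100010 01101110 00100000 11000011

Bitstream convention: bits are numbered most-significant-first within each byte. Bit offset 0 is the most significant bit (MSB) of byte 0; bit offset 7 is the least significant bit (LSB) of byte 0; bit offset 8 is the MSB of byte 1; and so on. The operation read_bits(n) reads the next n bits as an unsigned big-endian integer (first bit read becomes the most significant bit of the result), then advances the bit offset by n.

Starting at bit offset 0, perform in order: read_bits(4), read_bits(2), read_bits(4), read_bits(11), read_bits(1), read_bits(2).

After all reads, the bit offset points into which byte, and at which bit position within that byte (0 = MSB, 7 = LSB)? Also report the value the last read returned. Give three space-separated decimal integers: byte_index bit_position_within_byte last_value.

Answer: 3 0 2

Derivation:
Read 1: bits[0:4] width=4 -> value=14 (bin 1110); offset now 4 = byte 0 bit 4; 36 bits remain
Read 2: bits[4:6] width=2 -> value=1 (bin 01); offset now 6 = byte 0 bit 6; 34 bits remain
Read 3: bits[6:10] width=4 -> value=5 (bin 0101); offset now 10 = byte 1 bit 2; 30 bits remain
Read 4: bits[10:21] width=11 -> value=1101 (bin 10001001101); offset now 21 = byte 2 bit 5; 19 bits remain
Read 5: bits[21:22] width=1 -> value=1 (bin 1); offset now 22 = byte 2 bit 6; 18 bits remain
Read 6: bits[22:24] width=2 -> value=2 (bin 10); offset now 24 = byte 3 bit 0; 16 bits remain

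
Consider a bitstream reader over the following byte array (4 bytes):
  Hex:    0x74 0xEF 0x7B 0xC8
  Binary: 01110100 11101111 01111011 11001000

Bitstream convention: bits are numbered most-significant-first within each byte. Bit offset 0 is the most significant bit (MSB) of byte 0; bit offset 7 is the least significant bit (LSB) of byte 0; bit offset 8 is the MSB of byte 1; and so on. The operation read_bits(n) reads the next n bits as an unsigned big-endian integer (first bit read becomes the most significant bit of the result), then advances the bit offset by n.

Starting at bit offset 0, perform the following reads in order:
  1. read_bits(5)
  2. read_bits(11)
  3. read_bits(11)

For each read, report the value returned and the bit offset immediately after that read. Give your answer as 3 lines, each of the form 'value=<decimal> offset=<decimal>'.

Answer: value=14 offset=5
value=1263 offset=16
value=990 offset=27

Derivation:
Read 1: bits[0:5] width=5 -> value=14 (bin 01110); offset now 5 = byte 0 bit 5; 27 bits remain
Read 2: bits[5:16] width=11 -> value=1263 (bin 10011101111); offset now 16 = byte 2 bit 0; 16 bits remain
Read 3: bits[16:27] width=11 -> value=990 (bin 01111011110); offset now 27 = byte 3 bit 3; 5 bits remain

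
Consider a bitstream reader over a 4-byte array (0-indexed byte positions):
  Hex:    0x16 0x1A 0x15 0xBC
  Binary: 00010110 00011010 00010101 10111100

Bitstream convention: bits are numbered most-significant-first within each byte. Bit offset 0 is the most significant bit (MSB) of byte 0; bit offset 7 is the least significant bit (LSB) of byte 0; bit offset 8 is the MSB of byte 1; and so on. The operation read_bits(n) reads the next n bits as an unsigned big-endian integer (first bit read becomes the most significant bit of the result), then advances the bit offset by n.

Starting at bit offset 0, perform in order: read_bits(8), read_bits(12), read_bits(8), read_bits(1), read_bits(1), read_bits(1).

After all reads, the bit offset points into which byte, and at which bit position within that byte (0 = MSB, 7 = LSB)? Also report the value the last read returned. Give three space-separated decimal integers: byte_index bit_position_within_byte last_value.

Read 1: bits[0:8] width=8 -> value=22 (bin 00010110); offset now 8 = byte 1 bit 0; 24 bits remain
Read 2: bits[8:20] width=12 -> value=417 (bin 000110100001); offset now 20 = byte 2 bit 4; 12 bits remain
Read 3: bits[20:28] width=8 -> value=91 (bin 01011011); offset now 28 = byte 3 bit 4; 4 bits remain
Read 4: bits[28:29] width=1 -> value=1 (bin 1); offset now 29 = byte 3 bit 5; 3 bits remain
Read 5: bits[29:30] width=1 -> value=1 (bin 1); offset now 30 = byte 3 bit 6; 2 bits remain
Read 6: bits[30:31] width=1 -> value=0 (bin 0); offset now 31 = byte 3 bit 7; 1 bits remain

Answer: 3 7 0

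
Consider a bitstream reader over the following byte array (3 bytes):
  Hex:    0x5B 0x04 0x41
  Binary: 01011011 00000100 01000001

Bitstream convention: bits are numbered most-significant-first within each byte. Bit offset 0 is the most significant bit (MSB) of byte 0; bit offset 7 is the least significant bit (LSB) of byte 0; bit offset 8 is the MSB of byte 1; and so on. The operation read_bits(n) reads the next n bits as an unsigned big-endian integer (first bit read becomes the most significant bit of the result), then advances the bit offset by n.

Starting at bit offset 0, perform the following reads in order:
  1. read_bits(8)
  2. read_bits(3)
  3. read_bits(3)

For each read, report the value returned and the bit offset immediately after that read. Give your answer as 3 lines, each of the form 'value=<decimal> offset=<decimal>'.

Read 1: bits[0:8] width=8 -> value=91 (bin 01011011); offset now 8 = byte 1 bit 0; 16 bits remain
Read 2: bits[8:11] width=3 -> value=0 (bin 000); offset now 11 = byte 1 bit 3; 13 bits remain
Read 3: bits[11:14] width=3 -> value=1 (bin 001); offset now 14 = byte 1 bit 6; 10 bits remain

Answer: value=91 offset=8
value=0 offset=11
value=1 offset=14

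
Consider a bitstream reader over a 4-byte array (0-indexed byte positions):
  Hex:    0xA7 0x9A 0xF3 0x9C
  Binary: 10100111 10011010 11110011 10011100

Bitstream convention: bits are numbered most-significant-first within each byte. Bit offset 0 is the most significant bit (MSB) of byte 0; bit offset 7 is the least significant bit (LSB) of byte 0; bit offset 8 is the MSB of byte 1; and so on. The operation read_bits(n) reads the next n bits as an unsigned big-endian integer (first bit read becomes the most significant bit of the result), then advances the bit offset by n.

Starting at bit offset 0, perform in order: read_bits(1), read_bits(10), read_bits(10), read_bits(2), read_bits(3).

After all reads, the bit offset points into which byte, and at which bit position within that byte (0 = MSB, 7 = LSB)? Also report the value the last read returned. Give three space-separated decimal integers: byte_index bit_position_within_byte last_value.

Answer: 3 2 6

Derivation:
Read 1: bits[0:1] width=1 -> value=1 (bin 1); offset now 1 = byte 0 bit 1; 31 bits remain
Read 2: bits[1:11] width=10 -> value=316 (bin 0100111100); offset now 11 = byte 1 bit 3; 21 bits remain
Read 3: bits[11:21] width=10 -> value=862 (bin 1101011110); offset now 21 = byte 2 bit 5; 11 bits remain
Read 4: bits[21:23] width=2 -> value=1 (bin 01); offset now 23 = byte 2 bit 7; 9 bits remain
Read 5: bits[23:26] width=3 -> value=6 (bin 110); offset now 26 = byte 3 bit 2; 6 bits remain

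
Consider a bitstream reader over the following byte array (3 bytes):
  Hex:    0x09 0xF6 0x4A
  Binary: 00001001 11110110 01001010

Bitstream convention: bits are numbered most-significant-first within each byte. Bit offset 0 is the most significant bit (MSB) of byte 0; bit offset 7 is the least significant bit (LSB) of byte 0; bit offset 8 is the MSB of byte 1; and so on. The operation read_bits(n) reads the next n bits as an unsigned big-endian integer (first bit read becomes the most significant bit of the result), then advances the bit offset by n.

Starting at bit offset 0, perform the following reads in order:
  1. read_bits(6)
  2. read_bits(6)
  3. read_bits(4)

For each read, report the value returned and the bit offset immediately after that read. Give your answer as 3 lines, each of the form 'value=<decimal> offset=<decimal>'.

Read 1: bits[0:6] width=6 -> value=2 (bin 000010); offset now 6 = byte 0 bit 6; 18 bits remain
Read 2: bits[6:12] width=6 -> value=31 (bin 011111); offset now 12 = byte 1 bit 4; 12 bits remain
Read 3: bits[12:16] width=4 -> value=6 (bin 0110); offset now 16 = byte 2 bit 0; 8 bits remain

Answer: value=2 offset=6
value=31 offset=12
value=6 offset=16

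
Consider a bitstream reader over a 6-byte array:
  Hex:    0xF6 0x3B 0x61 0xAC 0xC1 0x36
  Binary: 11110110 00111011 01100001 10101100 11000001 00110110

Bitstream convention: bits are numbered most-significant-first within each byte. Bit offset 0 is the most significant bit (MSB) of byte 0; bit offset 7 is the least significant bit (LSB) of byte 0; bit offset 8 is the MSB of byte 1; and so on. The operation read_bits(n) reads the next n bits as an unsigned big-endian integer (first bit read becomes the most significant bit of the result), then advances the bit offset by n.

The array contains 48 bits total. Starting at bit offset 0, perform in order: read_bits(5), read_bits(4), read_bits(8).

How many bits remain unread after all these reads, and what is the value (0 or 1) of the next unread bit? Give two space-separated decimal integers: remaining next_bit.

Read 1: bits[0:5] width=5 -> value=30 (bin 11110); offset now 5 = byte 0 bit 5; 43 bits remain
Read 2: bits[5:9] width=4 -> value=12 (bin 1100); offset now 9 = byte 1 bit 1; 39 bits remain
Read 3: bits[9:17] width=8 -> value=118 (bin 01110110); offset now 17 = byte 2 bit 1; 31 bits remain

Answer: 31 1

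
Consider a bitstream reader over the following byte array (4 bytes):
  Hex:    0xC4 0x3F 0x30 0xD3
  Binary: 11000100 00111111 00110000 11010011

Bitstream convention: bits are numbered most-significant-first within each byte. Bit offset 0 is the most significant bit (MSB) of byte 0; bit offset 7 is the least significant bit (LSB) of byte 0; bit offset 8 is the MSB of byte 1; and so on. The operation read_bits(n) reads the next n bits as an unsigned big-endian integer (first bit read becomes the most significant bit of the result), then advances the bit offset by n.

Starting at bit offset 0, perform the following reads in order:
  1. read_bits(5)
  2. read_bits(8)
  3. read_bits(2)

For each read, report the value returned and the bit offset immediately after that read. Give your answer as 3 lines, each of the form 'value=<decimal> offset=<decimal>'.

Read 1: bits[0:5] width=5 -> value=24 (bin 11000); offset now 5 = byte 0 bit 5; 27 bits remain
Read 2: bits[5:13] width=8 -> value=135 (bin 10000111); offset now 13 = byte 1 bit 5; 19 bits remain
Read 3: bits[13:15] width=2 -> value=3 (bin 11); offset now 15 = byte 1 bit 7; 17 bits remain

Answer: value=24 offset=5
value=135 offset=13
value=3 offset=15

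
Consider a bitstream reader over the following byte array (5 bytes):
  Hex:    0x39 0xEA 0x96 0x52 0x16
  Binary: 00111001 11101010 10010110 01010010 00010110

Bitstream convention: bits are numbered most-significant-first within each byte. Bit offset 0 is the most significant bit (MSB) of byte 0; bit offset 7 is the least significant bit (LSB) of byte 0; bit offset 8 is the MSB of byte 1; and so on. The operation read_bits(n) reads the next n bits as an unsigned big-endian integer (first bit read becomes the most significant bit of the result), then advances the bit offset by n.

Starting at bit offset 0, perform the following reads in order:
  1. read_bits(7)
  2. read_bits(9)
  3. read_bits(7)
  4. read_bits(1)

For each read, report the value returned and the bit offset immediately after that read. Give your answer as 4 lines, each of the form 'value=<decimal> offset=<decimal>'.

Read 1: bits[0:7] width=7 -> value=28 (bin 0011100); offset now 7 = byte 0 bit 7; 33 bits remain
Read 2: bits[7:16] width=9 -> value=490 (bin 111101010); offset now 16 = byte 2 bit 0; 24 bits remain
Read 3: bits[16:23] width=7 -> value=75 (bin 1001011); offset now 23 = byte 2 bit 7; 17 bits remain
Read 4: bits[23:24] width=1 -> value=0 (bin 0); offset now 24 = byte 3 bit 0; 16 bits remain

Answer: value=28 offset=7
value=490 offset=16
value=75 offset=23
value=0 offset=24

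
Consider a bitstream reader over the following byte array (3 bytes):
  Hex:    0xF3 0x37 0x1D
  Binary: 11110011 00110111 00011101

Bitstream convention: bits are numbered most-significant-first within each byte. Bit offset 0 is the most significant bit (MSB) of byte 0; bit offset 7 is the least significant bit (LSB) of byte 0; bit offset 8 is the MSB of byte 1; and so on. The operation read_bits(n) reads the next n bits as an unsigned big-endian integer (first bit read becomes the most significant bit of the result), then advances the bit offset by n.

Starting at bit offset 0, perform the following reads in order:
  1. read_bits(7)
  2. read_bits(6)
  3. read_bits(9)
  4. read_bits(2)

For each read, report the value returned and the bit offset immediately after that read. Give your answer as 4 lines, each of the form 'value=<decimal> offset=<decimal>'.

Read 1: bits[0:7] width=7 -> value=121 (bin 1111001); offset now 7 = byte 0 bit 7; 17 bits remain
Read 2: bits[7:13] width=6 -> value=38 (bin 100110); offset now 13 = byte 1 bit 5; 11 bits remain
Read 3: bits[13:22] width=9 -> value=455 (bin 111000111); offset now 22 = byte 2 bit 6; 2 bits remain
Read 4: bits[22:24] width=2 -> value=1 (bin 01); offset now 24 = byte 3 bit 0; 0 bits remain

Answer: value=121 offset=7
value=38 offset=13
value=455 offset=22
value=1 offset=24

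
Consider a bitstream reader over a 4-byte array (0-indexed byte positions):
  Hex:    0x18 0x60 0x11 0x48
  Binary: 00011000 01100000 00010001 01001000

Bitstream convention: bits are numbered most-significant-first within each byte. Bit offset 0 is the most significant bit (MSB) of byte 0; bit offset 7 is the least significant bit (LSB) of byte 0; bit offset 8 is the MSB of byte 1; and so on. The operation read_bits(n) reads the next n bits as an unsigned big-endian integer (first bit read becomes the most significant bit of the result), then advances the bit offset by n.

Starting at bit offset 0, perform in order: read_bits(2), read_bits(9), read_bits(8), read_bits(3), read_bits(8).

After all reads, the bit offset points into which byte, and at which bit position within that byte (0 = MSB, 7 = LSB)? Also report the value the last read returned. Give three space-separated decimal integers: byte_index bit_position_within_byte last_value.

Answer: 3 6 82

Derivation:
Read 1: bits[0:2] width=2 -> value=0 (bin 00); offset now 2 = byte 0 bit 2; 30 bits remain
Read 2: bits[2:11] width=9 -> value=195 (bin 011000011); offset now 11 = byte 1 bit 3; 21 bits remain
Read 3: bits[11:19] width=8 -> value=0 (bin 00000000); offset now 19 = byte 2 bit 3; 13 bits remain
Read 4: bits[19:22] width=3 -> value=4 (bin 100); offset now 22 = byte 2 bit 6; 10 bits remain
Read 5: bits[22:30] width=8 -> value=82 (bin 01010010); offset now 30 = byte 3 bit 6; 2 bits remain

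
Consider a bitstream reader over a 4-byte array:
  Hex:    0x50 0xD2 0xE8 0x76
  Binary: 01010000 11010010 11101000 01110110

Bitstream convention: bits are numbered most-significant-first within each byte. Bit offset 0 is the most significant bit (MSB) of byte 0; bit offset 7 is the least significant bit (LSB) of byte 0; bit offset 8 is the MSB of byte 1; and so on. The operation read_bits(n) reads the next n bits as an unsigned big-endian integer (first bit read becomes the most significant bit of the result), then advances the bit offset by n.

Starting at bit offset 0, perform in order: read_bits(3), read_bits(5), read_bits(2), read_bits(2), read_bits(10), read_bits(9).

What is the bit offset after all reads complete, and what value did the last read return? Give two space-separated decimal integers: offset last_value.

Answer: 31 59

Derivation:
Read 1: bits[0:3] width=3 -> value=2 (bin 010); offset now 3 = byte 0 bit 3; 29 bits remain
Read 2: bits[3:8] width=5 -> value=16 (bin 10000); offset now 8 = byte 1 bit 0; 24 bits remain
Read 3: bits[8:10] width=2 -> value=3 (bin 11); offset now 10 = byte 1 bit 2; 22 bits remain
Read 4: bits[10:12] width=2 -> value=1 (bin 01); offset now 12 = byte 1 bit 4; 20 bits remain
Read 5: bits[12:22] width=10 -> value=186 (bin 0010111010); offset now 22 = byte 2 bit 6; 10 bits remain
Read 6: bits[22:31] width=9 -> value=59 (bin 000111011); offset now 31 = byte 3 bit 7; 1 bits remain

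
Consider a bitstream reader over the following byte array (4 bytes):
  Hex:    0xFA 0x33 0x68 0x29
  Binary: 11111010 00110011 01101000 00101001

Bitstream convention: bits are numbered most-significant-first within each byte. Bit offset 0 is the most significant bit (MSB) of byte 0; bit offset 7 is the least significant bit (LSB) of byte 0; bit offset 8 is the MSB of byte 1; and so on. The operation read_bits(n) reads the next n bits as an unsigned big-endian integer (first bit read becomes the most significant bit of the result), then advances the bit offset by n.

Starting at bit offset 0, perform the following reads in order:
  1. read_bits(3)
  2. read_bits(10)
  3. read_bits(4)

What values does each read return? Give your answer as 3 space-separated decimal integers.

Answer: 7 838 6

Derivation:
Read 1: bits[0:3] width=3 -> value=7 (bin 111); offset now 3 = byte 0 bit 3; 29 bits remain
Read 2: bits[3:13] width=10 -> value=838 (bin 1101000110); offset now 13 = byte 1 bit 5; 19 bits remain
Read 3: bits[13:17] width=4 -> value=6 (bin 0110); offset now 17 = byte 2 bit 1; 15 bits remain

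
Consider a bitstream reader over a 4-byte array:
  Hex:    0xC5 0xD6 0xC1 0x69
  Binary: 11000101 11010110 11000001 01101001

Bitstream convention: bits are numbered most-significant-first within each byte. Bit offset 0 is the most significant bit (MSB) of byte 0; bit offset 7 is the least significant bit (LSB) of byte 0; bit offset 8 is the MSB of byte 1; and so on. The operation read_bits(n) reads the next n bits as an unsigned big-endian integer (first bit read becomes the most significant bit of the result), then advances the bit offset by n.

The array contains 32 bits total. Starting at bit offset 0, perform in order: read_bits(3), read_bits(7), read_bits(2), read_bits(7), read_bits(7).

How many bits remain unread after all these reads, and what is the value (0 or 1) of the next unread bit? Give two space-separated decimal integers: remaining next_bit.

Read 1: bits[0:3] width=3 -> value=6 (bin 110); offset now 3 = byte 0 bit 3; 29 bits remain
Read 2: bits[3:10] width=7 -> value=23 (bin 0010111); offset now 10 = byte 1 bit 2; 22 bits remain
Read 3: bits[10:12] width=2 -> value=1 (bin 01); offset now 12 = byte 1 bit 4; 20 bits remain
Read 4: bits[12:19] width=7 -> value=54 (bin 0110110); offset now 19 = byte 2 bit 3; 13 bits remain
Read 5: bits[19:26] width=7 -> value=5 (bin 0000101); offset now 26 = byte 3 bit 2; 6 bits remain

Answer: 6 1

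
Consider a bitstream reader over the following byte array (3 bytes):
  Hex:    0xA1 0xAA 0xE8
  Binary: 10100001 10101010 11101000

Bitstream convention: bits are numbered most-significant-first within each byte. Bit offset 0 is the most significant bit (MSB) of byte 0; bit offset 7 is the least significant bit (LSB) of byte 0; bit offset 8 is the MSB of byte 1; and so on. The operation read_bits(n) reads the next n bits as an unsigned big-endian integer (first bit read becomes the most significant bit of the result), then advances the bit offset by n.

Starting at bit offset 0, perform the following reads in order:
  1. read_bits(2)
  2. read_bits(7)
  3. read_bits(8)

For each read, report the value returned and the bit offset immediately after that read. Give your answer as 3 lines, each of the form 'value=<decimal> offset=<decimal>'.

Read 1: bits[0:2] width=2 -> value=2 (bin 10); offset now 2 = byte 0 bit 2; 22 bits remain
Read 2: bits[2:9] width=7 -> value=67 (bin 1000011); offset now 9 = byte 1 bit 1; 15 bits remain
Read 3: bits[9:17] width=8 -> value=85 (bin 01010101); offset now 17 = byte 2 bit 1; 7 bits remain

Answer: value=2 offset=2
value=67 offset=9
value=85 offset=17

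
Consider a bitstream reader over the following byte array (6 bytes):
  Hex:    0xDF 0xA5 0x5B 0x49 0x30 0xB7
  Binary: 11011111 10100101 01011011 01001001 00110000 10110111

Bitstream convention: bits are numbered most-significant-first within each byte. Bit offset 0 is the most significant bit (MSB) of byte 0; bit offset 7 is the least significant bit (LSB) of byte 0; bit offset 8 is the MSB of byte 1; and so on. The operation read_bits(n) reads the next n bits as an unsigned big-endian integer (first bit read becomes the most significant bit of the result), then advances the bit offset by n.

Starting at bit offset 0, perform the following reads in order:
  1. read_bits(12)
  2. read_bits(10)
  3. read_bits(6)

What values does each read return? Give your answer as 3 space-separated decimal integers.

Read 1: bits[0:12] width=12 -> value=3578 (bin 110111111010); offset now 12 = byte 1 bit 4; 36 bits remain
Read 2: bits[12:22] width=10 -> value=342 (bin 0101010110); offset now 22 = byte 2 bit 6; 26 bits remain
Read 3: bits[22:28] width=6 -> value=52 (bin 110100); offset now 28 = byte 3 bit 4; 20 bits remain

Answer: 3578 342 52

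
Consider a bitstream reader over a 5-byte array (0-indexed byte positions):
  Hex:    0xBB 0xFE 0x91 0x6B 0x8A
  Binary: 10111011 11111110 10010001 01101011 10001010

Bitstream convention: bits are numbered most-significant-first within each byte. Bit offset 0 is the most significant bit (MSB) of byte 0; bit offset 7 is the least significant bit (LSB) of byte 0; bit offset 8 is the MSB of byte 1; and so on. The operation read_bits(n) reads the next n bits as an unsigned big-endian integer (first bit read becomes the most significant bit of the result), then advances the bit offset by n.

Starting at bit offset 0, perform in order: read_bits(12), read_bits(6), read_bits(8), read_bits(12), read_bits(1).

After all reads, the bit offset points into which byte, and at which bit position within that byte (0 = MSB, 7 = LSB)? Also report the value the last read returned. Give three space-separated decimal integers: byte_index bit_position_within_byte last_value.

Answer: 4 7 1

Derivation:
Read 1: bits[0:12] width=12 -> value=3007 (bin 101110111111); offset now 12 = byte 1 bit 4; 28 bits remain
Read 2: bits[12:18] width=6 -> value=58 (bin 111010); offset now 18 = byte 2 bit 2; 22 bits remain
Read 3: bits[18:26] width=8 -> value=69 (bin 01000101); offset now 26 = byte 3 bit 2; 14 bits remain
Read 4: bits[26:38] width=12 -> value=2786 (bin 101011100010); offset now 38 = byte 4 bit 6; 2 bits remain
Read 5: bits[38:39] width=1 -> value=1 (bin 1); offset now 39 = byte 4 bit 7; 1 bits remain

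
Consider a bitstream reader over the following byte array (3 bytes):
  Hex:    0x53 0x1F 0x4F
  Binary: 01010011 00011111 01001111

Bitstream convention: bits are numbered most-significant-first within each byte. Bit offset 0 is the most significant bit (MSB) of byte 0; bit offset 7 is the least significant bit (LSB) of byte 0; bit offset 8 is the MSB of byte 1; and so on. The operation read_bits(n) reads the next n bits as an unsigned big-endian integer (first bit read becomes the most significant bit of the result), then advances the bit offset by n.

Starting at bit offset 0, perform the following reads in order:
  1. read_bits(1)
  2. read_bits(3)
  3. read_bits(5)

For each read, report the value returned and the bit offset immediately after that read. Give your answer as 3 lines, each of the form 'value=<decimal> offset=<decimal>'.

Read 1: bits[0:1] width=1 -> value=0 (bin 0); offset now 1 = byte 0 bit 1; 23 bits remain
Read 2: bits[1:4] width=3 -> value=5 (bin 101); offset now 4 = byte 0 bit 4; 20 bits remain
Read 3: bits[4:9] width=5 -> value=6 (bin 00110); offset now 9 = byte 1 bit 1; 15 bits remain

Answer: value=0 offset=1
value=5 offset=4
value=6 offset=9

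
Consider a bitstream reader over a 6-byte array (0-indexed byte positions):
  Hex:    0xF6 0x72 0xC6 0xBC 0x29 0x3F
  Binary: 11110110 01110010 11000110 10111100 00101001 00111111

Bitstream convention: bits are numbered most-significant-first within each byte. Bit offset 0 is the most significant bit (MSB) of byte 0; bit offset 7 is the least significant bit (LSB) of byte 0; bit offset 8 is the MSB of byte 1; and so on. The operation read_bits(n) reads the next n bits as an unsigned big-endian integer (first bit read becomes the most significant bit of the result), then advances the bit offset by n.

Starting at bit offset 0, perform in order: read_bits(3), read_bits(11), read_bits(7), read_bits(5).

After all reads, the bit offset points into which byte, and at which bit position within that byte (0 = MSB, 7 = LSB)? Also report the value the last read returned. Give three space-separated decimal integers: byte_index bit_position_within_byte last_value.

Read 1: bits[0:3] width=3 -> value=7 (bin 111); offset now 3 = byte 0 bit 3; 45 bits remain
Read 2: bits[3:14] width=11 -> value=1436 (bin 10110011100); offset now 14 = byte 1 bit 6; 34 bits remain
Read 3: bits[14:21] width=7 -> value=88 (bin 1011000); offset now 21 = byte 2 bit 5; 27 bits remain
Read 4: bits[21:26] width=5 -> value=26 (bin 11010); offset now 26 = byte 3 bit 2; 22 bits remain

Answer: 3 2 26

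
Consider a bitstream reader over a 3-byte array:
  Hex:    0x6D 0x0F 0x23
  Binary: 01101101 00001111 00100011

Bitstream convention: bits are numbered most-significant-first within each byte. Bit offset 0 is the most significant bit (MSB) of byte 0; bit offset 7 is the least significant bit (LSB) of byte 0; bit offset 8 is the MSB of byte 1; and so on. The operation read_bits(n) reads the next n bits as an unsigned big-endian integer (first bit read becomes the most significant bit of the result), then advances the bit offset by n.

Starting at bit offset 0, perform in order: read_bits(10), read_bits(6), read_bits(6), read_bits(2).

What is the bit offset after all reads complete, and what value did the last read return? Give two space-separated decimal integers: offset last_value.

Answer: 24 3

Derivation:
Read 1: bits[0:10] width=10 -> value=436 (bin 0110110100); offset now 10 = byte 1 bit 2; 14 bits remain
Read 2: bits[10:16] width=6 -> value=15 (bin 001111); offset now 16 = byte 2 bit 0; 8 bits remain
Read 3: bits[16:22] width=6 -> value=8 (bin 001000); offset now 22 = byte 2 bit 6; 2 bits remain
Read 4: bits[22:24] width=2 -> value=3 (bin 11); offset now 24 = byte 3 bit 0; 0 bits remain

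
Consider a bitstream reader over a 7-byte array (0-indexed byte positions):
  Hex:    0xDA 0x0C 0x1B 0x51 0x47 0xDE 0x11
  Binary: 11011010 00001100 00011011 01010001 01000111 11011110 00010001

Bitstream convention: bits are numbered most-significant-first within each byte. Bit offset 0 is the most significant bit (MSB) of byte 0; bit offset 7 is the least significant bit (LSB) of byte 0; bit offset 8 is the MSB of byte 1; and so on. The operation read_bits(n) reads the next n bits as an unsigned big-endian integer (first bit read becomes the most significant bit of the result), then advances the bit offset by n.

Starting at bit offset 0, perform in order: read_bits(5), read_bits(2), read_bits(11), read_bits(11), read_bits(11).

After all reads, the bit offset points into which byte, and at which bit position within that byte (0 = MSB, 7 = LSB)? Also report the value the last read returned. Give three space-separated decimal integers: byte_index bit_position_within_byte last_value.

Read 1: bits[0:5] width=5 -> value=27 (bin 11011); offset now 5 = byte 0 bit 5; 51 bits remain
Read 2: bits[5:7] width=2 -> value=1 (bin 01); offset now 7 = byte 0 bit 7; 49 bits remain
Read 3: bits[7:18] width=11 -> value=48 (bin 00000110000); offset now 18 = byte 2 bit 2; 38 bits remain
Read 4: bits[18:29] width=11 -> value=874 (bin 01101101010); offset now 29 = byte 3 bit 5; 27 bits remain
Read 5: bits[29:40] width=11 -> value=327 (bin 00101000111); offset now 40 = byte 5 bit 0; 16 bits remain

Answer: 5 0 327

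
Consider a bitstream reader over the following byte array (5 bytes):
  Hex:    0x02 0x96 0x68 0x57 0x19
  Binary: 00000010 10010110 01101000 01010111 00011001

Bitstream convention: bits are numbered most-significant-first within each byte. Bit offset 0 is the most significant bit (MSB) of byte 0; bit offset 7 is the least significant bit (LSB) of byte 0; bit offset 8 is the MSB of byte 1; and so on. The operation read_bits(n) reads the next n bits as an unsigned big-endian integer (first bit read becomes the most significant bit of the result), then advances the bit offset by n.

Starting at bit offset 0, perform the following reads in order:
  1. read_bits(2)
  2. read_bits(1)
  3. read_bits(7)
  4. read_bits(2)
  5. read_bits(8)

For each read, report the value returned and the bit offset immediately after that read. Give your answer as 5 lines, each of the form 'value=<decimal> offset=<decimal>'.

Read 1: bits[0:2] width=2 -> value=0 (bin 00); offset now 2 = byte 0 bit 2; 38 bits remain
Read 2: bits[2:3] width=1 -> value=0 (bin 0); offset now 3 = byte 0 bit 3; 37 bits remain
Read 3: bits[3:10] width=7 -> value=10 (bin 0001010); offset now 10 = byte 1 bit 2; 30 bits remain
Read 4: bits[10:12] width=2 -> value=1 (bin 01); offset now 12 = byte 1 bit 4; 28 bits remain
Read 5: bits[12:20] width=8 -> value=102 (bin 01100110); offset now 20 = byte 2 bit 4; 20 bits remain

Answer: value=0 offset=2
value=0 offset=3
value=10 offset=10
value=1 offset=12
value=102 offset=20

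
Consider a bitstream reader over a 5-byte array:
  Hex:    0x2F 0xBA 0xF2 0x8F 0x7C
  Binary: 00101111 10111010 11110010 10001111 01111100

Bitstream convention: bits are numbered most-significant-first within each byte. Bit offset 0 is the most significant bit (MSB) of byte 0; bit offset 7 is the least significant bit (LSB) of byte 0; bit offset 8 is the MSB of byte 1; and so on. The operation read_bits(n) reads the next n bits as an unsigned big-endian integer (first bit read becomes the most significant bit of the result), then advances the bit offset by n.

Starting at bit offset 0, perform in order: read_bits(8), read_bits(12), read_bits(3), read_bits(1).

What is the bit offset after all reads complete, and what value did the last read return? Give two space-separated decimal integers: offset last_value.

Answer: 24 0

Derivation:
Read 1: bits[0:8] width=8 -> value=47 (bin 00101111); offset now 8 = byte 1 bit 0; 32 bits remain
Read 2: bits[8:20] width=12 -> value=2991 (bin 101110101111); offset now 20 = byte 2 bit 4; 20 bits remain
Read 3: bits[20:23] width=3 -> value=1 (bin 001); offset now 23 = byte 2 bit 7; 17 bits remain
Read 4: bits[23:24] width=1 -> value=0 (bin 0); offset now 24 = byte 3 bit 0; 16 bits remain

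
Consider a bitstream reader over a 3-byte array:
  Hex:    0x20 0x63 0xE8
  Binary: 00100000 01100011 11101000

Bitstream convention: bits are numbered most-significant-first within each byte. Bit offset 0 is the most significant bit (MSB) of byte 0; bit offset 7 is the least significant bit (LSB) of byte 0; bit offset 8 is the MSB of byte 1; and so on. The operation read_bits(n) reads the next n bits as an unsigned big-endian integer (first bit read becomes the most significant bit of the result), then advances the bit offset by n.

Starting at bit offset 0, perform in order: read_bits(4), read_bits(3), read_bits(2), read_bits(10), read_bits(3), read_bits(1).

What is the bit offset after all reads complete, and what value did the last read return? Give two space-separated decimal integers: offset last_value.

Read 1: bits[0:4] width=4 -> value=2 (bin 0010); offset now 4 = byte 0 bit 4; 20 bits remain
Read 2: bits[4:7] width=3 -> value=0 (bin 000); offset now 7 = byte 0 bit 7; 17 bits remain
Read 3: bits[7:9] width=2 -> value=0 (bin 00); offset now 9 = byte 1 bit 1; 15 bits remain
Read 4: bits[9:19] width=10 -> value=799 (bin 1100011111); offset now 19 = byte 2 bit 3; 5 bits remain
Read 5: bits[19:22] width=3 -> value=2 (bin 010); offset now 22 = byte 2 bit 6; 2 bits remain
Read 6: bits[22:23] width=1 -> value=0 (bin 0); offset now 23 = byte 2 bit 7; 1 bits remain

Answer: 23 0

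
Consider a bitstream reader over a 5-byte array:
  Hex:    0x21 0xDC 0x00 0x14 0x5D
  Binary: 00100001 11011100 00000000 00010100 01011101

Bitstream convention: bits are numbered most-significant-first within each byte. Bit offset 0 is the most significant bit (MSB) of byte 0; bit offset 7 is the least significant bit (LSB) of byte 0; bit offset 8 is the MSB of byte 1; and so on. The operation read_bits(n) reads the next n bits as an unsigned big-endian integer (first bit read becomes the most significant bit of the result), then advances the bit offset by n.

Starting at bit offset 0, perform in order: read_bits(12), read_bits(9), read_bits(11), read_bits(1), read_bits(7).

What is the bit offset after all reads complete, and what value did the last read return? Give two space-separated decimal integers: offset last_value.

Read 1: bits[0:12] width=12 -> value=541 (bin 001000011101); offset now 12 = byte 1 bit 4; 28 bits remain
Read 2: bits[12:21] width=9 -> value=384 (bin 110000000); offset now 21 = byte 2 bit 5; 19 bits remain
Read 3: bits[21:32] width=11 -> value=20 (bin 00000010100); offset now 32 = byte 4 bit 0; 8 bits remain
Read 4: bits[32:33] width=1 -> value=0 (bin 0); offset now 33 = byte 4 bit 1; 7 bits remain
Read 5: bits[33:40] width=7 -> value=93 (bin 1011101); offset now 40 = byte 5 bit 0; 0 bits remain

Answer: 40 93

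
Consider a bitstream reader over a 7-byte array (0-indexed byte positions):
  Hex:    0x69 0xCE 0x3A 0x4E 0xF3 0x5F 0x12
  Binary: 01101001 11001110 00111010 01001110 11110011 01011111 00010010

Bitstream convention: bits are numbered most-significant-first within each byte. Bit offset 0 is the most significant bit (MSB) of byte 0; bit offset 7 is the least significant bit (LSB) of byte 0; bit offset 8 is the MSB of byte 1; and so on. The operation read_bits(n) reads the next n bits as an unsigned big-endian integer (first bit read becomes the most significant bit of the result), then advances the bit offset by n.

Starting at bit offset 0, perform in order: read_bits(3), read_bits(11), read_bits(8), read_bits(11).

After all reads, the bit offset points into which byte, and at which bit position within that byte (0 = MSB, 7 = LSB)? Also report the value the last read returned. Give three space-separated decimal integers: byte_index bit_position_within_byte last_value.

Answer: 4 1 1181

Derivation:
Read 1: bits[0:3] width=3 -> value=3 (bin 011); offset now 3 = byte 0 bit 3; 53 bits remain
Read 2: bits[3:14] width=11 -> value=627 (bin 01001110011); offset now 14 = byte 1 bit 6; 42 bits remain
Read 3: bits[14:22] width=8 -> value=142 (bin 10001110); offset now 22 = byte 2 bit 6; 34 bits remain
Read 4: bits[22:33] width=11 -> value=1181 (bin 10010011101); offset now 33 = byte 4 bit 1; 23 bits remain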